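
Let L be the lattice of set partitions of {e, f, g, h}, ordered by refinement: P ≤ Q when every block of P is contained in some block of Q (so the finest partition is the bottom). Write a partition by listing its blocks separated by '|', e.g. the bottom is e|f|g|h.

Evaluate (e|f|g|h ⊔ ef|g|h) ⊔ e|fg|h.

efg|h

e|f|g|h ∨ ef|g|h = ef|g|h
ef|g|h ∨ e|fg|h = efg|h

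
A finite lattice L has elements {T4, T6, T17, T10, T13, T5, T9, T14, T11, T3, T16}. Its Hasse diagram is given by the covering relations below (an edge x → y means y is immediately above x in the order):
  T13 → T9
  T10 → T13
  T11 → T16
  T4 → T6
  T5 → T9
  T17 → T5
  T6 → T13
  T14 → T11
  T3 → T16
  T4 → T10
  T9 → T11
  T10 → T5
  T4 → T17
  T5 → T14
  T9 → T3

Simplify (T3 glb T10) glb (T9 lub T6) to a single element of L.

T10

T3 ∧ T10 = T10
T9 ∨ T6 = T9
T10 ∧ T9 = T10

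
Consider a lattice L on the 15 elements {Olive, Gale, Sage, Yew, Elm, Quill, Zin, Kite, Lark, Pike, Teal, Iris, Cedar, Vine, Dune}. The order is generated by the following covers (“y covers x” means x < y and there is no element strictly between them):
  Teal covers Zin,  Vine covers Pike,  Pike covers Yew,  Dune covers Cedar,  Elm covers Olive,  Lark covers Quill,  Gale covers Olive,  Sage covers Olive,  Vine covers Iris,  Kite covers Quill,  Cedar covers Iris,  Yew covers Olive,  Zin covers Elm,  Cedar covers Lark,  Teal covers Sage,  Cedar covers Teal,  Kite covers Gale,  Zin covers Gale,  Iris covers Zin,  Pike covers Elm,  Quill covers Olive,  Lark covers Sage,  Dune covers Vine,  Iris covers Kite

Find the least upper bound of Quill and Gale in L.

Kite

Common upper bounds of {Quill, Gale}: Cedar, Dune, Iris, Kite, Vine.
The least among these is Kite.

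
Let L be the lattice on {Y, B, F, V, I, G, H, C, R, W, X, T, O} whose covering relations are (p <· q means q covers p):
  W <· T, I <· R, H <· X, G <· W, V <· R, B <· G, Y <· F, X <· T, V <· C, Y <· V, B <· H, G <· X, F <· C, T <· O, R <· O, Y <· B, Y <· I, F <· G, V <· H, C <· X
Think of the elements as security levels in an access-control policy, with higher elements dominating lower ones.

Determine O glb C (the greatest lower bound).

Common lower bounds of {O, C}: C, F, V, Y.
The greatest among these is C.

C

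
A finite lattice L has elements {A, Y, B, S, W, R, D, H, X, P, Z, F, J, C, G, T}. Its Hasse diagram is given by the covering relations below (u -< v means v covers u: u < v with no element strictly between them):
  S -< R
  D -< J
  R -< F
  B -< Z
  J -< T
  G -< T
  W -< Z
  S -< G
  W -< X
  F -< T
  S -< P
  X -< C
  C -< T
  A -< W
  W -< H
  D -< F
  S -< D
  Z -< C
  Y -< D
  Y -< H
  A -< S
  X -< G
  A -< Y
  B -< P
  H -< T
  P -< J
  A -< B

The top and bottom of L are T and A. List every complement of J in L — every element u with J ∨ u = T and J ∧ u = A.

Need u with J ∨ u = T and J ∧ u = A.
Checking each element gives: W, X.

W, X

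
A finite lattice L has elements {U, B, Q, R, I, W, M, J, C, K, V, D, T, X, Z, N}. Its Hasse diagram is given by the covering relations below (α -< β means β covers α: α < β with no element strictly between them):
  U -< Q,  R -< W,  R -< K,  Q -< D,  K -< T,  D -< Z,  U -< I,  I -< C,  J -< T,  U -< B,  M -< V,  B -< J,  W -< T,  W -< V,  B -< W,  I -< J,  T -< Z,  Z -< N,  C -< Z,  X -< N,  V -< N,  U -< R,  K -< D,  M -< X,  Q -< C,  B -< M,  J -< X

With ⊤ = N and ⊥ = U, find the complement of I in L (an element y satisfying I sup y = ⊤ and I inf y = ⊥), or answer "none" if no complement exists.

V

Need y with I ∨ y = N and I ∧ y = U.
Checking each element gives: V.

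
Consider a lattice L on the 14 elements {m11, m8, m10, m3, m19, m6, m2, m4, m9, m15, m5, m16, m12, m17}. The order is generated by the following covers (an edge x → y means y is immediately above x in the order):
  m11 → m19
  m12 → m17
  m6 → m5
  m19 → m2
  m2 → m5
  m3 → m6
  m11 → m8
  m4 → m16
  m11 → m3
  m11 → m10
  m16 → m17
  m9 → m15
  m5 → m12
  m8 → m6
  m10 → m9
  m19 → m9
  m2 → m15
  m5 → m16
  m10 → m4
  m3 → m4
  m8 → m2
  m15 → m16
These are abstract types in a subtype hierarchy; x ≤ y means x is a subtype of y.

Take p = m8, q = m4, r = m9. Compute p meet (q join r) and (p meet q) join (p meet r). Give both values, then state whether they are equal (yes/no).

m8; m11; no

q join r = m16, so p meet (q join r) = m8 meet m16 = m8.
p meet q = m11 and p meet r = m11, so (p meet q) join (p meet r) = m11 join m11 = m11.
Equal: no.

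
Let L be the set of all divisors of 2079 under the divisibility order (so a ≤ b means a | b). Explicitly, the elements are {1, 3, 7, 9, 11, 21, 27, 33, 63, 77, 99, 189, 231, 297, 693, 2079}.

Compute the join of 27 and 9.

In the divisibility order, the join is the least common multiple: lcm(27, 9) = 27.

27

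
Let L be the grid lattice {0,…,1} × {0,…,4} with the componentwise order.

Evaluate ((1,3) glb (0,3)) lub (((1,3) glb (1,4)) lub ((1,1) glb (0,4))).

(1,3) ∧ (0,3) = (0,3)
(1,3) ∧ (1,4) = (1,3)
(1,1) ∧ (0,4) = (0,1)
(1,3) ∨ (0,1) = (1,3)
(0,3) ∨ (1,3) = (1,3)

(1,3)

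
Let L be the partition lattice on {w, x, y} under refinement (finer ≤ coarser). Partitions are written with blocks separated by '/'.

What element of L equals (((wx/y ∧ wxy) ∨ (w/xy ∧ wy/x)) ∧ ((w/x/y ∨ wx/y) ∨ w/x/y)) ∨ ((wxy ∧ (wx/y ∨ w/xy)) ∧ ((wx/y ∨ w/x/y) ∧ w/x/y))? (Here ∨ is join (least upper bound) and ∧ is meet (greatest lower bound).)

wx/y ∧ wxy = wx/y
w/xy ∧ wy/x = w/x/y
wx/y ∨ w/x/y = wx/y
w/x/y ∨ wx/y = wx/y
wx/y ∨ w/x/y = wx/y
wx/y ∧ wx/y = wx/y
wx/y ∨ w/xy = wxy
wxy ∧ wxy = wxy
wx/y ∨ w/x/y = wx/y
wx/y ∧ w/x/y = w/x/y
wxy ∧ w/x/y = w/x/y
wx/y ∨ w/x/y = wx/y

wx/y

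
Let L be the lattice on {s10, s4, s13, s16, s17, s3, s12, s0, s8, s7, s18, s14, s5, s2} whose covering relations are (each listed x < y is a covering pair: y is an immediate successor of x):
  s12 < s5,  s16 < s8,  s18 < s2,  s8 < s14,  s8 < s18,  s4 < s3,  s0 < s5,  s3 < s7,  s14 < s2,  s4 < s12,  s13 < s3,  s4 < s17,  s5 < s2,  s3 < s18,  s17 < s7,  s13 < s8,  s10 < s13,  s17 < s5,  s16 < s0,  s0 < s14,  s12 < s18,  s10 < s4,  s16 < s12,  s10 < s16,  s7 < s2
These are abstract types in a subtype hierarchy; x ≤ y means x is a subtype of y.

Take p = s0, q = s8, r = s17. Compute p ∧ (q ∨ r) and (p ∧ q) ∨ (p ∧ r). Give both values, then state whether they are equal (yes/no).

q ∨ r = s2, so p ∧ (q ∨ r) = s0 ∧ s2 = s0.
p ∧ q = s16 and p ∧ r = s10, so (p ∧ q) ∨ (p ∧ r) = s16 ∨ s10 = s16.
Equal: no.

s0; s16; no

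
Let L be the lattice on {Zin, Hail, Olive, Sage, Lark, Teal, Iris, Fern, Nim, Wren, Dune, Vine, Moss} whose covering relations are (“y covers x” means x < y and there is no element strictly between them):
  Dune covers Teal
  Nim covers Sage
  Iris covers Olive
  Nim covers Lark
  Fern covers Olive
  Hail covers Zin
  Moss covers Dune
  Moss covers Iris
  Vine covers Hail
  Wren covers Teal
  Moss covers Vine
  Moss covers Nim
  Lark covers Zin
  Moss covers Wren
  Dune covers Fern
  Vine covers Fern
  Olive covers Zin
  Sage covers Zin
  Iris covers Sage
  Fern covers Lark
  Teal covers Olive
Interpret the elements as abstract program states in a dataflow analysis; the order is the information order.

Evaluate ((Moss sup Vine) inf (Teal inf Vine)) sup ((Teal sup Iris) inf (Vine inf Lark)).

Fern

Moss ∨ Vine = Moss
Teal ∧ Vine = Olive
Moss ∧ Olive = Olive
Teal ∨ Iris = Moss
Vine ∧ Lark = Lark
Moss ∧ Lark = Lark
Olive ∨ Lark = Fern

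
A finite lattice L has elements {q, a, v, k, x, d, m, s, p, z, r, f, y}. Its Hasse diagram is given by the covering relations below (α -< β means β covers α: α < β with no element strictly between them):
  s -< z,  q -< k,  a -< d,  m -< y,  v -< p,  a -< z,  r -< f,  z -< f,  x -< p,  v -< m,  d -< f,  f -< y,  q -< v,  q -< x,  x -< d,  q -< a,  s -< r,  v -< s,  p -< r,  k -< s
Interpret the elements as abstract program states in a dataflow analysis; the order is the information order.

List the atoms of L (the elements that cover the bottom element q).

The atoms are exactly the elements that cover q: a, k, v, x.

a, k, v, x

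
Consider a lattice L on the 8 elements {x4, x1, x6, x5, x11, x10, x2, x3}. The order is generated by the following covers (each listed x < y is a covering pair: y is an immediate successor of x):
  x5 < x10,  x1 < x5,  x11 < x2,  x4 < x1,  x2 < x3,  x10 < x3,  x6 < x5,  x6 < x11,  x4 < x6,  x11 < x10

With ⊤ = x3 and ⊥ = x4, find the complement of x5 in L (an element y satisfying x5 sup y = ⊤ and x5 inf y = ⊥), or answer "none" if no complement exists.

For every candidate y, either x5 ∨ y ≠ x3 or x5 ∧ y ≠ x4; no complement exists.

none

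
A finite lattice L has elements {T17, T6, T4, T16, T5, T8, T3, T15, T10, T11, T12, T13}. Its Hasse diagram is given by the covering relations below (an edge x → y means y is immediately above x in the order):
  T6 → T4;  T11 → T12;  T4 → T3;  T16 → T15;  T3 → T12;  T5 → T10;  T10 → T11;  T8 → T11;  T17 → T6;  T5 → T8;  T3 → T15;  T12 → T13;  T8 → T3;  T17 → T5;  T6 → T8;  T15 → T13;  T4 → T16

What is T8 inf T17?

T17

Common lower bounds of {T8, T17}: T17.
The greatest among these is T17.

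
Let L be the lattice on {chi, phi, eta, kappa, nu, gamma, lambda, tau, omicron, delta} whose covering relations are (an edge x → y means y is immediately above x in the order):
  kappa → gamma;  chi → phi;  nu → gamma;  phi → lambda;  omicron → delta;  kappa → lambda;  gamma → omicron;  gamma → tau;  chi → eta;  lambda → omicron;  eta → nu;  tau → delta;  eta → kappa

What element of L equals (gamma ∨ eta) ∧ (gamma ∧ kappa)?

gamma ∨ eta = gamma
gamma ∧ kappa = kappa
gamma ∧ kappa = kappa

kappa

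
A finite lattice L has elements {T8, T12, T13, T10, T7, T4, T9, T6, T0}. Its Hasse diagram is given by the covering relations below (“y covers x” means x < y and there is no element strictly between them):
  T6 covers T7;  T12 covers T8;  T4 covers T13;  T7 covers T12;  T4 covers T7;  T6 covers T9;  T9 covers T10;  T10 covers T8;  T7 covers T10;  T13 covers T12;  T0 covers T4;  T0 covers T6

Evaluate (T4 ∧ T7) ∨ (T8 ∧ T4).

T7

T4 ∧ T7 = T7
T8 ∧ T4 = T8
T7 ∨ T8 = T7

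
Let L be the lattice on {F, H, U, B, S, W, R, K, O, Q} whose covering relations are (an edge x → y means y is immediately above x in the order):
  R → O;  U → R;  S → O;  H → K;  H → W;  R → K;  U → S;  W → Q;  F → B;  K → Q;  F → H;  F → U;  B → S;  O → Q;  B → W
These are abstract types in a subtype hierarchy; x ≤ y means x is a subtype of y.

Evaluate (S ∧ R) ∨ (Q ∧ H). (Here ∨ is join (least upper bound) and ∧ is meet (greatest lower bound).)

K

S ∧ R = U
Q ∧ H = H
U ∨ H = K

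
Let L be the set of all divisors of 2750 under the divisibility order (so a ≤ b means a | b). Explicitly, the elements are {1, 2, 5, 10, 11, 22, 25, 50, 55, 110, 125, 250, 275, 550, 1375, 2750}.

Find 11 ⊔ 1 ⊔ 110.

110

In the divisibility order, the join is the least common multiple: lcm(11, 1, 110) = 110.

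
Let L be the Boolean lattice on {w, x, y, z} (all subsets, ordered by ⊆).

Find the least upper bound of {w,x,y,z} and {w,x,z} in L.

{w,x,y,z}

Under ⊆, join is union: {w,x,y,z} ∪ {w,x,z} = {w,x,y,z}.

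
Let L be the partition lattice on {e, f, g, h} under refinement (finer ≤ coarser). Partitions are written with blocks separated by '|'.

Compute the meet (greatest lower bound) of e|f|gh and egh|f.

e|f|gh

Common lower bounds of {e|f|gh, egh|f}: e|f|gh, e|f|g|h.
The greatest among these is e|f|gh.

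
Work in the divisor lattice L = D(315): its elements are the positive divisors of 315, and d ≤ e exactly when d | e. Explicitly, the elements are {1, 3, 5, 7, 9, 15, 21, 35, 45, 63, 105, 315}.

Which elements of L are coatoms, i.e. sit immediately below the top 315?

105, 45, 63

The coatoms are exactly the elements covered by 315: 105, 45, 63.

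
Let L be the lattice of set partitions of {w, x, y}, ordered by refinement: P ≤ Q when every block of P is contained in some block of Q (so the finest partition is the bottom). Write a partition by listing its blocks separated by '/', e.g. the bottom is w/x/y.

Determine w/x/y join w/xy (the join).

Common upper bounds of {w/x/y, w/xy}: w/xy, wxy.
The least among these is w/xy.

w/xy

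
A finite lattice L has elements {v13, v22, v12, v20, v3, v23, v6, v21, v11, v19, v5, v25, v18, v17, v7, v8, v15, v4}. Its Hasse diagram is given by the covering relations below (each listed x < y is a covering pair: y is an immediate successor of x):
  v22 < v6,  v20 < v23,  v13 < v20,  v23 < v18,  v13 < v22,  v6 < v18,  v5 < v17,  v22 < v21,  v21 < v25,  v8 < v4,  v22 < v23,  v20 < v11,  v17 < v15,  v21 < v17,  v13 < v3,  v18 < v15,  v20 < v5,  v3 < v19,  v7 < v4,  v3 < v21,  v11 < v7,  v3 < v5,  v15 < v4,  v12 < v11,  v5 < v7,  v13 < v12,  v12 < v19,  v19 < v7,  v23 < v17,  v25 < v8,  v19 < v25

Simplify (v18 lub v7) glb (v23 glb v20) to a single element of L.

v20

v18 ∨ v7 = v4
v23 ∧ v20 = v20
v4 ∧ v20 = v20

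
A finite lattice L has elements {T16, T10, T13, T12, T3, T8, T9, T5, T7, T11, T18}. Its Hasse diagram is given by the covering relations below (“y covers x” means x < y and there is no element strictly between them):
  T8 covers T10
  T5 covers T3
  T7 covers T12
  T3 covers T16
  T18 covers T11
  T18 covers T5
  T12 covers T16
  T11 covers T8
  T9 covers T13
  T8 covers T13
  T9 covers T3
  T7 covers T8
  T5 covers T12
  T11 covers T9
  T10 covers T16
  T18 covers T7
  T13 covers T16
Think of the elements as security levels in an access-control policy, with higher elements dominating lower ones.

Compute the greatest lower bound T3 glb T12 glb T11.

T16

Common lower bounds of {T3, T12, T11}: T16.
The greatest among these is T16.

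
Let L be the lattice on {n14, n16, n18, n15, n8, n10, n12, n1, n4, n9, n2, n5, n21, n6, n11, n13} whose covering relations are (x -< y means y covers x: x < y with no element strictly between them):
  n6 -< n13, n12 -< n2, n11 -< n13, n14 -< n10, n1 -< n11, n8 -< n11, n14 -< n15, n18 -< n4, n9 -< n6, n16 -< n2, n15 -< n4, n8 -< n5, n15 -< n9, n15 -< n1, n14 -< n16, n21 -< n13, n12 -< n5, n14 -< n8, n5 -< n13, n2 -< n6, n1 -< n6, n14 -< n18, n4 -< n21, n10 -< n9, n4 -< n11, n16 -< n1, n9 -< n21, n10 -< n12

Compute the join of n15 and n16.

Common upper bounds of {n15, n16}: n1, n11, n13, n6.
The least among these is n1.

n1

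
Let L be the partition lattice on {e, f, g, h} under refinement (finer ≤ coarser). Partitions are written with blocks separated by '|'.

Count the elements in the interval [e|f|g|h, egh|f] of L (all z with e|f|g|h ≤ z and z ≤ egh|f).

5

The interval [e|f|g|h, egh|f] = {egh|f, eg|f|h, eh|f|g, e|f|gh, e|f|g|h}, which has 5 elements.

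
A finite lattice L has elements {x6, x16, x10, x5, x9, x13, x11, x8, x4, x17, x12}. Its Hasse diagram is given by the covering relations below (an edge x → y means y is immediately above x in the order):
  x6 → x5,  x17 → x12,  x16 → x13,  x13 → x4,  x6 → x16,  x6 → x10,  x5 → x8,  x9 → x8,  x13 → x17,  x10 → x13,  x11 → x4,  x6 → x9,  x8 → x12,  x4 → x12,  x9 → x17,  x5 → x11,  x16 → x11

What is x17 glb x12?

Common lower bounds of {x17, x12}: x10, x13, x16, x17, x6, x9.
The greatest among these is x17.

x17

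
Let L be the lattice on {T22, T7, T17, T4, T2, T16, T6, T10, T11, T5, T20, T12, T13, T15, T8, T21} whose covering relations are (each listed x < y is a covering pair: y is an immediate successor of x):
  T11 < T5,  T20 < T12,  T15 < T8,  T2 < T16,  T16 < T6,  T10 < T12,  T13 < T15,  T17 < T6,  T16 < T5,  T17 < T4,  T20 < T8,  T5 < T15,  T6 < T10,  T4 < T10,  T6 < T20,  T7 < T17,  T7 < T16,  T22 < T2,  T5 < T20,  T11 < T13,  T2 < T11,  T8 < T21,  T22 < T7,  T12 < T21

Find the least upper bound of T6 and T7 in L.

Common upper bounds of {T6, T7}: T10, T12, T20, T21, T6, T8.
The least among these is T6.

T6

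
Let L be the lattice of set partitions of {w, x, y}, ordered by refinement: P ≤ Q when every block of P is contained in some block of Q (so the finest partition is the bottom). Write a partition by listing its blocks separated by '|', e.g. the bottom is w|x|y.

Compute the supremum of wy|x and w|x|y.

wy|x

The join of wy|x and w|x|y merges any blocks that overlap across the partitions, giving wy|x.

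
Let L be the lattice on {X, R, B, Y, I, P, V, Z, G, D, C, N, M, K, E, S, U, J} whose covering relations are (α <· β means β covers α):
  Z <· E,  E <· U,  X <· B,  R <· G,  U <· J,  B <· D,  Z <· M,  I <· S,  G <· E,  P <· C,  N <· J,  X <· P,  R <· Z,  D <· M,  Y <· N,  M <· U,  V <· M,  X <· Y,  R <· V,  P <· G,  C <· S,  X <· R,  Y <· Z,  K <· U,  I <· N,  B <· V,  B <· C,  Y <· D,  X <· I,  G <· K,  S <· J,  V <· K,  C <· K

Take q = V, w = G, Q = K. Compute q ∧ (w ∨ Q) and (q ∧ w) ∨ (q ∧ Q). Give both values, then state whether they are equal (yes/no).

w ∨ Q = K, so q ∧ (w ∨ Q) = V ∧ K = V.
q ∧ w = R and q ∧ Q = V, so (q ∧ w) ∨ (q ∧ Q) = R ∨ V = V.
Equal: yes.

V; V; yes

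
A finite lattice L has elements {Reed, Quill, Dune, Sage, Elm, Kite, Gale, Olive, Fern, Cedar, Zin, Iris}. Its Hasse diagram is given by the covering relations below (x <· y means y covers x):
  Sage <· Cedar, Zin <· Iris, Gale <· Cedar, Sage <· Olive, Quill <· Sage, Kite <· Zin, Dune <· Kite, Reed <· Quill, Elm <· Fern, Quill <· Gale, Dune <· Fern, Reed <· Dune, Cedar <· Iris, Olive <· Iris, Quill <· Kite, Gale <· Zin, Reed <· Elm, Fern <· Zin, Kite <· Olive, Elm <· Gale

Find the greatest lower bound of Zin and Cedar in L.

Gale

Common lower bounds of {Zin, Cedar}: Elm, Gale, Quill, Reed.
The greatest among these is Gale.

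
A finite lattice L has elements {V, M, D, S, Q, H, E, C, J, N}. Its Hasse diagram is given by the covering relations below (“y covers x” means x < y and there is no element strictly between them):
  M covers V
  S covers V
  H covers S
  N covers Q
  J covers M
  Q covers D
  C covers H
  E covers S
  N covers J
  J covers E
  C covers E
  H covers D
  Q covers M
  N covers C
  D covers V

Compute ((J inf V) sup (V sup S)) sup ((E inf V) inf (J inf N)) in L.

S

J ∧ V = V
V ∨ S = S
V ∨ S = S
E ∧ V = V
J ∧ N = J
V ∧ J = V
S ∨ V = S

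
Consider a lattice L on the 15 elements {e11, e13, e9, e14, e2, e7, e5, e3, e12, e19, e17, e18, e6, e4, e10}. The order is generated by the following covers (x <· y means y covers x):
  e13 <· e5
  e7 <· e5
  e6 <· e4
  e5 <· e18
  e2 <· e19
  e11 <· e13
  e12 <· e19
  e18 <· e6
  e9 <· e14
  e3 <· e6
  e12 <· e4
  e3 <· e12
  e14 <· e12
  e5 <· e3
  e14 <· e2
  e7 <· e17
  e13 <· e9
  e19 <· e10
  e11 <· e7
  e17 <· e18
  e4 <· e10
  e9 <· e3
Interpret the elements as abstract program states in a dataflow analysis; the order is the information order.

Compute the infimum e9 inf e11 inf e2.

e11

Common lower bounds of {e9, e11, e2}: e11.
The greatest among these is e11.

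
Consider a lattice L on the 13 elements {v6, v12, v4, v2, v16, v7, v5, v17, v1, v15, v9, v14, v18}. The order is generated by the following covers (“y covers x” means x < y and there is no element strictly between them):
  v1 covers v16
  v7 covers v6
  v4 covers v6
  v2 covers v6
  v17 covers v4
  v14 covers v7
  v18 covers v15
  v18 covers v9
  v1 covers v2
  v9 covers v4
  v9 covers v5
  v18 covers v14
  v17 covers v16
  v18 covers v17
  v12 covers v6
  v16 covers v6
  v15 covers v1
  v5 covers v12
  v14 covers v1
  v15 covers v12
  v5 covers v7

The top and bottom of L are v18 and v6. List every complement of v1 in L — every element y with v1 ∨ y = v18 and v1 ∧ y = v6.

v4, v5, v9

Need y with v1 ∨ y = v18 and v1 ∧ y = v6.
Checking each element gives: v4, v5, v9.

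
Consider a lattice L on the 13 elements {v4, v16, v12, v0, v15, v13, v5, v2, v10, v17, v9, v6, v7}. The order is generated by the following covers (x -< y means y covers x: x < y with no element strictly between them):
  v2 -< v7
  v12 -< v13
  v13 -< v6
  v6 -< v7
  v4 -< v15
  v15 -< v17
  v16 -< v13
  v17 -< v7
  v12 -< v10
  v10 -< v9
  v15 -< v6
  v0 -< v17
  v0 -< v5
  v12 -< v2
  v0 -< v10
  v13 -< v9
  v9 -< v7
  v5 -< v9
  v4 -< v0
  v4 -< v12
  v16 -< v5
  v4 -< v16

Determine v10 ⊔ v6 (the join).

v7

Common upper bounds of {v10, v6}: v7.
The least among these is v7.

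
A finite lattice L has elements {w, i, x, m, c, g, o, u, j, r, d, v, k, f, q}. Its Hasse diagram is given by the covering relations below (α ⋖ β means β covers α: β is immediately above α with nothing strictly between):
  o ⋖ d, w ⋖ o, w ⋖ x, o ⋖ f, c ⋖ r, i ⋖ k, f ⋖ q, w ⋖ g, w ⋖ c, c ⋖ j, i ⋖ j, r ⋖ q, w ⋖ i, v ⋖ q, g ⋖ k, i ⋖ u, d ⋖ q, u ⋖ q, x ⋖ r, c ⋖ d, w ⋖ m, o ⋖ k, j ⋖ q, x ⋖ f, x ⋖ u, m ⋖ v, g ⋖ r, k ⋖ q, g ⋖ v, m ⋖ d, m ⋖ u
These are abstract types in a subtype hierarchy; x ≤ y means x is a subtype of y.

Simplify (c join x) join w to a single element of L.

r

c ∨ x = r
r ∨ w = r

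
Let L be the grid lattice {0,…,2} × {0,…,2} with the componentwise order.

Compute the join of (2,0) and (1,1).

(2,1)

In a product of chains, the join is componentwise max, giving (2,1).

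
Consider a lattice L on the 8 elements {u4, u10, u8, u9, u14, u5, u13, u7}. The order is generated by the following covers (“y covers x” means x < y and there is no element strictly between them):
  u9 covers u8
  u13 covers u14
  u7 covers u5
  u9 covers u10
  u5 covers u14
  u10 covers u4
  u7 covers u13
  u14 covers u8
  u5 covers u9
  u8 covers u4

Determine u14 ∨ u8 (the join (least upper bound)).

u14

Common upper bounds of {u14, u8}: u13, u14, u5, u7.
The least among these is u14.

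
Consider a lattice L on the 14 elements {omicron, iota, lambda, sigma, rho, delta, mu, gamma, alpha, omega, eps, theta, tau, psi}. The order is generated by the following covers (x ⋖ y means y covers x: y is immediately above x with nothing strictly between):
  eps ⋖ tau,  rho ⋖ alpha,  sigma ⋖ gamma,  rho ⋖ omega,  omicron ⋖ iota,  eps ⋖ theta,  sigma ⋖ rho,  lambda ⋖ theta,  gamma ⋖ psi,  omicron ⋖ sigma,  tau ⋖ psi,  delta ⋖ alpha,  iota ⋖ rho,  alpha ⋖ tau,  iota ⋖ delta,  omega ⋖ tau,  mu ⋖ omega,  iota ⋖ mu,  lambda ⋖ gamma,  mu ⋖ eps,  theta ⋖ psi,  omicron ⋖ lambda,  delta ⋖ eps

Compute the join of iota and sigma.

Common upper bounds of {iota, sigma}: alpha, omega, psi, rho, tau.
The least among these is rho.

rho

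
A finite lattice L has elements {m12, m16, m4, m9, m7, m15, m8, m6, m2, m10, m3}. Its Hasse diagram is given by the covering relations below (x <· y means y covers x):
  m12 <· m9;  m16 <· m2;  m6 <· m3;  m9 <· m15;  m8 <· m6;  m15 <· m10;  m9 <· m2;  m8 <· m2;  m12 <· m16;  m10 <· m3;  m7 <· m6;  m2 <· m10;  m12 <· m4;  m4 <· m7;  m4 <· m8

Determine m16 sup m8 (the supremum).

Common upper bounds of {m16, m8}: m10, m2, m3.
The least among these is m2.

m2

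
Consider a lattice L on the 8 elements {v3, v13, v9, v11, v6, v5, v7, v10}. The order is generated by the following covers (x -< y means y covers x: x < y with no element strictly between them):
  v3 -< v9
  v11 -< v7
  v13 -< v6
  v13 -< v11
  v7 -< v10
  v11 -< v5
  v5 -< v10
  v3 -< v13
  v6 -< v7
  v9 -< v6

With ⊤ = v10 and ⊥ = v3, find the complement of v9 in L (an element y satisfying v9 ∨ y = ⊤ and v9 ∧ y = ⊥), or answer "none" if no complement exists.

v5

Need y with v9 ∨ y = v10 and v9 ∧ y = v3.
Checking each element gives: v5.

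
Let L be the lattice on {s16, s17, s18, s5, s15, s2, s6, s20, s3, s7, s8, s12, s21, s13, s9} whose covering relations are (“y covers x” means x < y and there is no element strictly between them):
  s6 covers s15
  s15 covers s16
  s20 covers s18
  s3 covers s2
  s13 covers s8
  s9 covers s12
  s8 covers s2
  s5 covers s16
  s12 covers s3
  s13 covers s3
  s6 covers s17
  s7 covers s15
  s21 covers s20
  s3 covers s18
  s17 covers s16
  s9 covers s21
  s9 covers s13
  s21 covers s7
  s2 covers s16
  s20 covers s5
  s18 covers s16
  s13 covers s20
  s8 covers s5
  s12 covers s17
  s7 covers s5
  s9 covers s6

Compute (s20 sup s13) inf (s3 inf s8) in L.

s2

s20 ∨ s13 = s13
s3 ∧ s8 = s2
s13 ∧ s2 = s2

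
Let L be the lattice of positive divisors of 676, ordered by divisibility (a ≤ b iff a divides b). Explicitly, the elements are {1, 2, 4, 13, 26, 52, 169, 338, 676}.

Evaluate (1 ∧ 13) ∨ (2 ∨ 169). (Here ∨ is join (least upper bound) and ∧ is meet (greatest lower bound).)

1 ∧ 13 = 1
2 ∨ 169 = 338
1 ∨ 338 = 338

338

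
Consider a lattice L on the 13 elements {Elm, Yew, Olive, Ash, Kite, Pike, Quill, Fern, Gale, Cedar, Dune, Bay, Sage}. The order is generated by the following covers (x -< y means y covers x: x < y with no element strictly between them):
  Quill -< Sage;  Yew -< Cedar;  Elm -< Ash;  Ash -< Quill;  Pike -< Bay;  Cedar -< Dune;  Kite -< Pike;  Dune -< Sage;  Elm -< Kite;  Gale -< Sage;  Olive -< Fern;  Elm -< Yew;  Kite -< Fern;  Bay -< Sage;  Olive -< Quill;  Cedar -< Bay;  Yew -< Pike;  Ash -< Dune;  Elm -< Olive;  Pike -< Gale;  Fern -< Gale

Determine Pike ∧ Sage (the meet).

Common lower bounds of {Pike, Sage}: Elm, Kite, Pike, Yew.
The greatest among these is Pike.

Pike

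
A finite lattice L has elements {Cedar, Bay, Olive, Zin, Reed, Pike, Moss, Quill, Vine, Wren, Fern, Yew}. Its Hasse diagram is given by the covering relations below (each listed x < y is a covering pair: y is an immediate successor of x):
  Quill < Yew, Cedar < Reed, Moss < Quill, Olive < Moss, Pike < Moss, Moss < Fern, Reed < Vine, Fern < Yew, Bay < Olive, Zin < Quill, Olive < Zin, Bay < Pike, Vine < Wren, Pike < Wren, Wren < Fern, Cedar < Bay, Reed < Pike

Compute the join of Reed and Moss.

Common upper bounds of {Reed, Moss}: Fern, Moss, Quill, Yew.
The least among these is Moss.

Moss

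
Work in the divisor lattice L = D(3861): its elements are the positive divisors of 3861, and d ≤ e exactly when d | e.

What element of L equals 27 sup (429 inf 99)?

429 ∧ 99 = 33
27 ∨ 33 = 297

297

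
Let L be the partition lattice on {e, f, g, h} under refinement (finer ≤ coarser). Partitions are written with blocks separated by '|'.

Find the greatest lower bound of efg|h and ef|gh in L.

The meet (common refinement) of efg|h and ef|gh intersects blocks pairwise, giving ef|g|h.

ef|g|h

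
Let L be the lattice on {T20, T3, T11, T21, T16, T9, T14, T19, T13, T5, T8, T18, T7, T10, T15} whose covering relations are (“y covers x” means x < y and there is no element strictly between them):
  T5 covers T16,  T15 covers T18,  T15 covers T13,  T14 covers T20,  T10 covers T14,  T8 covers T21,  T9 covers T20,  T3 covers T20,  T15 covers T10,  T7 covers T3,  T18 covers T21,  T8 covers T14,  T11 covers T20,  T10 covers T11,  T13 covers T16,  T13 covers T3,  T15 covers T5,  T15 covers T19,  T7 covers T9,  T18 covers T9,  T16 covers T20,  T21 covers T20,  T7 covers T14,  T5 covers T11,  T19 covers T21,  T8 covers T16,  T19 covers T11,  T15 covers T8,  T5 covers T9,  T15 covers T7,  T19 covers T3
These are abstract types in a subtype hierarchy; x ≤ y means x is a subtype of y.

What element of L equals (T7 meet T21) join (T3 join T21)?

T7 ∧ T21 = T20
T3 ∨ T21 = T19
T20 ∨ T19 = T19

T19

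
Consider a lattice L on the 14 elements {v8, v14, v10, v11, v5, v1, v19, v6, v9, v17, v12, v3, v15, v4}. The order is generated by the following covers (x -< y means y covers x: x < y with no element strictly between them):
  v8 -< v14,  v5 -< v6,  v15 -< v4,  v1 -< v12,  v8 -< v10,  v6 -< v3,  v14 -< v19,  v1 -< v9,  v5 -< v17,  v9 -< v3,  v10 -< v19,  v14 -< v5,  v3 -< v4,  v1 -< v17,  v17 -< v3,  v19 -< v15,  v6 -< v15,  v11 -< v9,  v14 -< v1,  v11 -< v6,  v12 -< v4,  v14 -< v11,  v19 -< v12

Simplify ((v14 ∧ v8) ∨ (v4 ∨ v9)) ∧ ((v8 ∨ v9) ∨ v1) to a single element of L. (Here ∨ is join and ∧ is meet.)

v9

v14 ∧ v8 = v8
v4 ∨ v9 = v4
v8 ∨ v4 = v4
v8 ∨ v9 = v9
v9 ∨ v1 = v9
v4 ∧ v9 = v9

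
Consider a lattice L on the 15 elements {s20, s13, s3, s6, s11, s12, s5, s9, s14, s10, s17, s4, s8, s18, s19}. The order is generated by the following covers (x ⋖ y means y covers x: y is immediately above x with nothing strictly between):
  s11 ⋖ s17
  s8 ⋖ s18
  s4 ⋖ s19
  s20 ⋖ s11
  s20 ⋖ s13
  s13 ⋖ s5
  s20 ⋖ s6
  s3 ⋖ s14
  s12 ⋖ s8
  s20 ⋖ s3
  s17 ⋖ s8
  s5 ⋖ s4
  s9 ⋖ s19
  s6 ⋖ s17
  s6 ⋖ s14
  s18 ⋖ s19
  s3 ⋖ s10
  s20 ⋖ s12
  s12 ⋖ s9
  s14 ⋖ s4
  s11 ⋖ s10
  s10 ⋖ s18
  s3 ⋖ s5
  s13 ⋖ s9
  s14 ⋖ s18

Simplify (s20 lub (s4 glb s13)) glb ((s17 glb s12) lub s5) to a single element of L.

s13

s4 ∧ s13 = s13
s20 ∨ s13 = s13
s17 ∧ s12 = s20
s20 ∨ s5 = s5
s13 ∧ s5 = s13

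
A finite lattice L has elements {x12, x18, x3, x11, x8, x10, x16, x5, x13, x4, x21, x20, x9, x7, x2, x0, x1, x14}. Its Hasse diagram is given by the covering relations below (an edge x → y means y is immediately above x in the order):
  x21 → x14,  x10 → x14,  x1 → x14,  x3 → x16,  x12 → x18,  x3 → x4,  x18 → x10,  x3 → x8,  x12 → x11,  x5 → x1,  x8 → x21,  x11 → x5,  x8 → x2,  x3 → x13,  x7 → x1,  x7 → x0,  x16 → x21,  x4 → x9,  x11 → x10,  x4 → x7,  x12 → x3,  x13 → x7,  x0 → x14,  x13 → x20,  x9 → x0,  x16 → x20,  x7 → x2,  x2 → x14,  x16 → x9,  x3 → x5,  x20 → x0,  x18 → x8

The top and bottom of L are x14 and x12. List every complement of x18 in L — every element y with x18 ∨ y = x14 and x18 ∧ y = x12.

x0, x1, x20, x5, x9

Need y with x18 ∨ y = x14 and x18 ∧ y = x12.
Checking each element gives: x0, x1, x20, x5, x9.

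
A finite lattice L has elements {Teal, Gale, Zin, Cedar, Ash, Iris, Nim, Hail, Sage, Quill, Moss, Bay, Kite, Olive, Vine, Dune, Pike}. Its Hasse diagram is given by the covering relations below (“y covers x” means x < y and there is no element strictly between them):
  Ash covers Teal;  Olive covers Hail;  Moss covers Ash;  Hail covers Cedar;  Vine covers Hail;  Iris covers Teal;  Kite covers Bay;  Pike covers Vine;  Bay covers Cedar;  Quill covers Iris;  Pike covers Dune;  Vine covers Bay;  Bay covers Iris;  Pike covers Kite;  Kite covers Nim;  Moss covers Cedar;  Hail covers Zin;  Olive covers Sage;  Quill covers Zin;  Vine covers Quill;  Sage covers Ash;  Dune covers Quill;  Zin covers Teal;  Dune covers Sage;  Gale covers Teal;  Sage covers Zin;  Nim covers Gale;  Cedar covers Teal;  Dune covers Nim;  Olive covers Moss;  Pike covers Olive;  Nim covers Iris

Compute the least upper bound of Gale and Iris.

Common upper bounds of {Gale, Iris}: Dune, Kite, Nim, Pike.
The least among these is Nim.

Nim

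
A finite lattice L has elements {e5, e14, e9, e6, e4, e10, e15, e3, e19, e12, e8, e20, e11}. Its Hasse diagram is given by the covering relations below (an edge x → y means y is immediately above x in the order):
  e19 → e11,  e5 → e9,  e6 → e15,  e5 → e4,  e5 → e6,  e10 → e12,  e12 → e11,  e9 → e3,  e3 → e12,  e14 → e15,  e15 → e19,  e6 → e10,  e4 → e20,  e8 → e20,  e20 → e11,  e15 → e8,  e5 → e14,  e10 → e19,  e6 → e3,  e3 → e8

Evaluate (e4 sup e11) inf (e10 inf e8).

e4 ∨ e11 = e11
e10 ∧ e8 = e6
e11 ∧ e6 = e6

e6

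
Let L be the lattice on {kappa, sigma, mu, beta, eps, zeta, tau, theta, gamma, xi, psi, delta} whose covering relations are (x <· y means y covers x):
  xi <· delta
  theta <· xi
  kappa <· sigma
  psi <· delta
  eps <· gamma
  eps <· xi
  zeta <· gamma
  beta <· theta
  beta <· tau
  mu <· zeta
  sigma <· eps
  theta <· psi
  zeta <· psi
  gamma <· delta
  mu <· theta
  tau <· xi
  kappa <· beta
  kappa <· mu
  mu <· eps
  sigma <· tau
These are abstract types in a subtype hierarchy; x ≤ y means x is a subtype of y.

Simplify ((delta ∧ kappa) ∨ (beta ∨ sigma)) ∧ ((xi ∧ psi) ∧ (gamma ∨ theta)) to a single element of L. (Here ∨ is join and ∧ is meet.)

beta

delta ∧ kappa = kappa
beta ∨ sigma = tau
kappa ∨ tau = tau
xi ∧ psi = theta
gamma ∨ theta = delta
theta ∧ delta = theta
tau ∧ theta = beta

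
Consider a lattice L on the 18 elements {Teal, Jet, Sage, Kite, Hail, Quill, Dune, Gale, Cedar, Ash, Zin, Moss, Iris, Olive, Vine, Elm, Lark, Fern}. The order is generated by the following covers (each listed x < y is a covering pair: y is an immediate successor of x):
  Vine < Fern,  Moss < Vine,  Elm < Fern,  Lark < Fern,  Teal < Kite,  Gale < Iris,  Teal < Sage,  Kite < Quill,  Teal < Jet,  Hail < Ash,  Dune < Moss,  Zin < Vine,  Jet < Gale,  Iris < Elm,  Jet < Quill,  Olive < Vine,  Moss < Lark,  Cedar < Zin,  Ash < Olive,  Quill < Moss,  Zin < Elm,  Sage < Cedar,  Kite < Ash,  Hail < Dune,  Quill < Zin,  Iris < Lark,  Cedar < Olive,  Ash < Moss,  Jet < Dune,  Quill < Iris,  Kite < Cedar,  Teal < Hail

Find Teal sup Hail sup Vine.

Vine

Common upper bounds of {Teal, Hail, Vine}: Fern, Vine.
The least among these is Vine.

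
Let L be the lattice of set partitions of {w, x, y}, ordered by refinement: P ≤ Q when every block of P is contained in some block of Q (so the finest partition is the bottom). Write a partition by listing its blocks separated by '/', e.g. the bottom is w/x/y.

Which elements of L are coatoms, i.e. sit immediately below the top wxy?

w/xy, wx/y, wy/x

The coatoms are exactly the elements covered by wxy: w/xy, wx/y, wy/x.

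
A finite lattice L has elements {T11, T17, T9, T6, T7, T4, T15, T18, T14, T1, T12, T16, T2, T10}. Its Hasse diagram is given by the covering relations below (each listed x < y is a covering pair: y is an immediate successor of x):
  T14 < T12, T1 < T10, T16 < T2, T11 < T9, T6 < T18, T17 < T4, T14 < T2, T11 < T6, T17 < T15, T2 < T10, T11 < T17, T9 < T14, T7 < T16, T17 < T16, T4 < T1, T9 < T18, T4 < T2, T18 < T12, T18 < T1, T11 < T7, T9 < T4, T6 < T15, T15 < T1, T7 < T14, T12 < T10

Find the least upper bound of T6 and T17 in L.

Common upper bounds of {T6, T17}: T1, T10, T15.
The least among these is T15.

T15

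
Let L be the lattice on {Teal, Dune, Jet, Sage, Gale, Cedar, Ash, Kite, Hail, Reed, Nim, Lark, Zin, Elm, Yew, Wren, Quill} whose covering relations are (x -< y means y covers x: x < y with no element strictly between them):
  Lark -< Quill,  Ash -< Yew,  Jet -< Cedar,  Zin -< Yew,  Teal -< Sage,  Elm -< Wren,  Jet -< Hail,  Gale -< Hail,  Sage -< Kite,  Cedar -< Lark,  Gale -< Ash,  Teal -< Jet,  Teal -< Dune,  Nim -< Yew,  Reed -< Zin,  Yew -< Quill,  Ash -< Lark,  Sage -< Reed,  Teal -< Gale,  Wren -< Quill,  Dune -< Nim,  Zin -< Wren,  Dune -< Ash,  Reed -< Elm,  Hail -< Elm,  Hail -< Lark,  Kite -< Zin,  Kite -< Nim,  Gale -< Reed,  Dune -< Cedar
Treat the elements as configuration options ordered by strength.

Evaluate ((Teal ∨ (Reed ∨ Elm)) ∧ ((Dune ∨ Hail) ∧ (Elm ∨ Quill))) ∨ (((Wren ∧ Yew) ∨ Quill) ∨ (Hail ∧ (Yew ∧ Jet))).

Reed ∨ Elm = Elm
Teal ∨ Elm = Elm
Dune ∨ Hail = Lark
Elm ∨ Quill = Quill
Lark ∧ Quill = Lark
Elm ∧ Lark = Hail
Wren ∧ Yew = Zin
Zin ∨ Quill = Quill
Yew ∧ Jet = Teal
Hail ∧ Teal = Teal
Quill ∨ Teal = Quill
Hail ∨ Quill = Quill

Quill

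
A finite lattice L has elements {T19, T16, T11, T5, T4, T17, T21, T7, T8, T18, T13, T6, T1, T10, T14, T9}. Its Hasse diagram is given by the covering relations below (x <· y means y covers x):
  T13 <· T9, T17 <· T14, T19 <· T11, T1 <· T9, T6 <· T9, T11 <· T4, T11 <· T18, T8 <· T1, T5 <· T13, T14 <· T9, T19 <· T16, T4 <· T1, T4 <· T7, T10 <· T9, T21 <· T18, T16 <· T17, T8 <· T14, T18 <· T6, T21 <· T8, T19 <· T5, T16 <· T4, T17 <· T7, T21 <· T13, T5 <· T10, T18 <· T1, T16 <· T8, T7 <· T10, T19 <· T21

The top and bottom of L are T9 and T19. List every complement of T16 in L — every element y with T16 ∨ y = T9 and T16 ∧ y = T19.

Need y with T16 ∨ y = T9 and T16 ∧ y = T19.
Checking each element gives: T13, T6.

T13, T6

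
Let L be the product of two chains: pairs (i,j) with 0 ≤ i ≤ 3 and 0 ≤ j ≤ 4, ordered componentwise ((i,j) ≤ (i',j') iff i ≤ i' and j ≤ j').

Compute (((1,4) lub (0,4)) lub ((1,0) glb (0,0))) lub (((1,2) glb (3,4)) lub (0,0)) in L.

(1,4)

(1,4) ∨ (0,4) = (1,4)
(1,0) ∧ (0,0) = (0,0)
(1,4) ∨ (0,0) = (1,4)
(1,2) ∧ (3,4) = (1,2)
(1,2) ∨ (0,0) = (1,2)
(1,4) ∨ (1,2) = (1,4)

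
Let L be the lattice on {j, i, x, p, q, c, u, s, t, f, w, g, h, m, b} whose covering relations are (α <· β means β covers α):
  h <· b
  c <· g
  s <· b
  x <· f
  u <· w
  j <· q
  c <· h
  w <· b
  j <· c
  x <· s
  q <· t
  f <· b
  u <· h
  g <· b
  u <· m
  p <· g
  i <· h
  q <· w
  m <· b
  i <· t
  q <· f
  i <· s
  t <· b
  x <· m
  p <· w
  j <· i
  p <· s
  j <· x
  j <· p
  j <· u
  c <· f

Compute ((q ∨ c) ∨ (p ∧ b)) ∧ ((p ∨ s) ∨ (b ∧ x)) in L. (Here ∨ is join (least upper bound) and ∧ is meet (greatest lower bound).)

q ∨ c = f
p ∧ b = p
f ∨ p = b
p ∨ s = s
b ∧ x = x
s ∨ x = s
b ∧ s = s

s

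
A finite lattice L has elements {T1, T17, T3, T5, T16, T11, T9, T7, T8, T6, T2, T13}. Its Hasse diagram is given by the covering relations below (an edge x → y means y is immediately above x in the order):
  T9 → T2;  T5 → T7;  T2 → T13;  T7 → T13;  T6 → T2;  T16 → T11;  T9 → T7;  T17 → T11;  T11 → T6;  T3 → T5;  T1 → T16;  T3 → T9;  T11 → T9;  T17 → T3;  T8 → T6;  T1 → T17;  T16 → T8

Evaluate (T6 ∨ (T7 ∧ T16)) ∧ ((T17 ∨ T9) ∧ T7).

T7 ∧ T16 = T16
T6 ∨ T16 = T6
T17 ∨ T9 = T9
T9 ∧ T7 = T9
T6 ∧ T9 = T11

T11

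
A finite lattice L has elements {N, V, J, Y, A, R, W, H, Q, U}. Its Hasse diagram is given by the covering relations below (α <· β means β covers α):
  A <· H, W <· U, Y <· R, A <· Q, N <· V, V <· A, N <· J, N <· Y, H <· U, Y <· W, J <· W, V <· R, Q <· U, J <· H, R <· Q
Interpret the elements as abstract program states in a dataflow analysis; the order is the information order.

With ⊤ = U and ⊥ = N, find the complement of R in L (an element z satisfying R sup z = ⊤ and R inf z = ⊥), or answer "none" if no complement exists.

J

Need z with R ∨ z = U and R ∧ z = N.
Checking each element gives: J.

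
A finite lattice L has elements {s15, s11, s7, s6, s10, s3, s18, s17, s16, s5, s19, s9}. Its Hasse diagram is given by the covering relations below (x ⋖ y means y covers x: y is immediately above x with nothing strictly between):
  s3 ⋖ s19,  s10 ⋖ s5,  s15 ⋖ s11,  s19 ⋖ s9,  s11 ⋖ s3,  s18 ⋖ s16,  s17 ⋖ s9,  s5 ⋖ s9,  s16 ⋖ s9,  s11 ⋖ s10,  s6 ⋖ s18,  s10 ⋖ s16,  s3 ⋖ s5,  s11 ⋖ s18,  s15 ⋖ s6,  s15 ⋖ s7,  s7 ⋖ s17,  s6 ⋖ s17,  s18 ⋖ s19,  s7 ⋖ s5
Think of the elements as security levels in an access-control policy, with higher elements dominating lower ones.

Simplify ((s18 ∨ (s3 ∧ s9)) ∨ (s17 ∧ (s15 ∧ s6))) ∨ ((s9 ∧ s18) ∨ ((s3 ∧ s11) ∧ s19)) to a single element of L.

s19

s3 ∧ s9 = s3
s18 ∨ s3 = s19
s15 ∧ s6 = s15
s17 ∧ s15 = s15
s19 ∨ s15 = s19
s9 ∧ s18 = s18
s3 ∧ s11 = s11
s11 ∧ s19 = s11
s18 ∨ s11 = s18
s19 ∨ s18 = s19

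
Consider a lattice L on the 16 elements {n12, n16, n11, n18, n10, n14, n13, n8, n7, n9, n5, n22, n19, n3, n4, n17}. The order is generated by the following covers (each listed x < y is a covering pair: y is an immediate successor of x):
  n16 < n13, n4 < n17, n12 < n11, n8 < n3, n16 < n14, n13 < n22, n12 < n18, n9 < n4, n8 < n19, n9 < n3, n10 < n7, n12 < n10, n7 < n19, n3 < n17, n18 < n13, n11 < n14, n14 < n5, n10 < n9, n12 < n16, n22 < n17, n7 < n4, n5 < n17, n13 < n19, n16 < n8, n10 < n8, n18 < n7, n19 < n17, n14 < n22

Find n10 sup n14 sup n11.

Common upper bounds of {n10, n14, n11}: n17.
The least among these is n17.

n17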